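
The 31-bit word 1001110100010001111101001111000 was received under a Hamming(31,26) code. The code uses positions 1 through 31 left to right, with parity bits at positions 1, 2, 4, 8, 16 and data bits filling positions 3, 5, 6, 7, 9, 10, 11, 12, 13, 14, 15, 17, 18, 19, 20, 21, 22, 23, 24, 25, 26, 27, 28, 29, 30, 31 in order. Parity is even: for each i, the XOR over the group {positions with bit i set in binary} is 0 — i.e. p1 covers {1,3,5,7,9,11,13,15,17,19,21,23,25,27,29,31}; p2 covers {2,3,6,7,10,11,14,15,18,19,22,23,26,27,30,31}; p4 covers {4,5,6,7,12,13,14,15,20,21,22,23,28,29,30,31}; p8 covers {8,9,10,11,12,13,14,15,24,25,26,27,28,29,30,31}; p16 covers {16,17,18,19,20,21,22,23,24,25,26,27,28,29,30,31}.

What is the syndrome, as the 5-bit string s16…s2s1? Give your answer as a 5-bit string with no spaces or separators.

00100

s1 (pos 1,3,5,7,9,11,13,15,17,19,21,23,25,27,29,31): 1⊕0⊕1⊕0⊕0⊕0⊕0⊕0⊕1⊕1⊕0⊕0⊕1⊕1⊕0⊕0 = 0
s2 (pos 2,3,6,7,10,11,14,15,18,19,22,23,26,27,30,31): 0⊕0⊕1⊕0⊕0⊕0⊕0⊕0⊕1⊕1⊕1⊕0⊕1⊕1⊕0⊕0 = 0
s4 (pos 4,5,6,7,12,13,14,15,20,21,22,23,28,29,30,31): 1⊕1⊕1⊕0⊕1⊕0⊕0⊕0⊕1⊕0⊕1⊕0⊕1⊕0⊕0⊕0 = 1
s8 (pos 8,9,10,11,12,13,14,15,24,25,26,27,28,29,30,31): 1⊕0⊕0⊕0⊕1⊕0⊕0⊕0⊕0⊕1⊕1⊕1⊕1⊕0⊕0⊕0 = 0
s16 (pos 16,17,18,19,20,21,22,23,24,25,26,27,28,29,30,31): 1⊕1⊕1⊕1⊕1⊕0⊕1⊕0⊕0⊕1⊕1⊕1⊕1⊕0⊕0⊕0 = 0
Syndrome s16…s1 = 00100 → error at position 4.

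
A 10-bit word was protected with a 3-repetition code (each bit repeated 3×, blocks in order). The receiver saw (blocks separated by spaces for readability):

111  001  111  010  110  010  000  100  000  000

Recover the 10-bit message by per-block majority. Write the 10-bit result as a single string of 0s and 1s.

1010100000

Block 1 (111): 3 ones → 1
Block 2 (001): 1 one → 0
Block 3 (111): 3 ones → 1
Block 4 (010): 1 one → 0
Block 5 (110): 2 ones → 1
Block 6 (010): 1 one → 0
Block 7 (000): 0 ones → 0
Block 8 (100): 1 one → 0
Block 9 (000): 0 ones → 0
Block 10 (000): 0 ones → 0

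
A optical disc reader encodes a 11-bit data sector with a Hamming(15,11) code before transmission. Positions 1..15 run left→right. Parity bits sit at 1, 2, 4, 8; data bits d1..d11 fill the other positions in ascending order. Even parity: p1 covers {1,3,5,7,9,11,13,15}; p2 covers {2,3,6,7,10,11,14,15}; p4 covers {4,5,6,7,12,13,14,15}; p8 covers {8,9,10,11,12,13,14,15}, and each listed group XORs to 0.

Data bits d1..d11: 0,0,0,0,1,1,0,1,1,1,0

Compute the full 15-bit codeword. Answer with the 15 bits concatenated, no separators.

Place data at non-parity positions: p1 p2 0 p4 0 0 0 p8 1 1 0 1 1 1 0
p1 (pos 1,3,5,7,9,11,13,15): XOR of data positions = 0⊕0⊕0⊕1⊕0⊕1⊕0 = 0
p2 (pos 2,3,6,7,10,11,14,15): XOR of data positions = 0⊕0⊕0⊕1⊕0⊕1⊕0 = 0
p4 (pos 4,5,6,7,12,13,14,15): XOR of data positions = 0⊕0⊕0⊕1⊕1⊕1⊕0 = 1
p8 (pos 8,9,10,11,12,13,14,15): XOR of data positions = 1⊕1⊕0⊕1⊕1⊕1⊕0 = 1
Codeword: 000100011101110

000100011101110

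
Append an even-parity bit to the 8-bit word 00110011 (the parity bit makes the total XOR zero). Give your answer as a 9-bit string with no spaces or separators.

001100110

XOR of the 8 data bits: 0⊕0⊕1⊕1⊕0⊕0⊕1⊕1 = 0
Parity bit = 0 (so all 9 bits XOR to 0).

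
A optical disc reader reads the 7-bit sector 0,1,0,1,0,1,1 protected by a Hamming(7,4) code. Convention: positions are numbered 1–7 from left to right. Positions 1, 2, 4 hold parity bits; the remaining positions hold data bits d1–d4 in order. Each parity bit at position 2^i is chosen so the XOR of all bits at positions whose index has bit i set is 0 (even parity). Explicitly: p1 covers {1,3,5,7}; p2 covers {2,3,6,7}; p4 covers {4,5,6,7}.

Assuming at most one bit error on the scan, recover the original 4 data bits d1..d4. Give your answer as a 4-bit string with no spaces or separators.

s1 (pos 1,3,5,7): 0⊕0⊕0⊕1 = 1
s2 (pos 2,3,6,7): 1⊕0⊕1⊕1 = 1
s4 (pos 4,5,6,7): 1⊕0⊕1⊕1 = 1
Syndrome s4…s1 = 111 → error at position 7.
Flip position 7: 0101011 → 0101010
Read data bits from positions 3,5,6,7: 0010

0010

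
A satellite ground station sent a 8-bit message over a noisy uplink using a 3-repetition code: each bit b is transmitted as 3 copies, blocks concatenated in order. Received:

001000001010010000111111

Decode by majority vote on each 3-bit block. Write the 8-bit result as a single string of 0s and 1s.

00000011

Block 1 (001): 1 one → 0
Block 2 (000): 0 ones → 0
Block 3 (001): 1 one → 0
Block 4 (010): 1 one → 0
Block 5 (010): 1 one → 0
Block 6 (000): 0 ones → 0
Block 7 (111): 3 ones → 1
Block 8 (111): 3 ones → 1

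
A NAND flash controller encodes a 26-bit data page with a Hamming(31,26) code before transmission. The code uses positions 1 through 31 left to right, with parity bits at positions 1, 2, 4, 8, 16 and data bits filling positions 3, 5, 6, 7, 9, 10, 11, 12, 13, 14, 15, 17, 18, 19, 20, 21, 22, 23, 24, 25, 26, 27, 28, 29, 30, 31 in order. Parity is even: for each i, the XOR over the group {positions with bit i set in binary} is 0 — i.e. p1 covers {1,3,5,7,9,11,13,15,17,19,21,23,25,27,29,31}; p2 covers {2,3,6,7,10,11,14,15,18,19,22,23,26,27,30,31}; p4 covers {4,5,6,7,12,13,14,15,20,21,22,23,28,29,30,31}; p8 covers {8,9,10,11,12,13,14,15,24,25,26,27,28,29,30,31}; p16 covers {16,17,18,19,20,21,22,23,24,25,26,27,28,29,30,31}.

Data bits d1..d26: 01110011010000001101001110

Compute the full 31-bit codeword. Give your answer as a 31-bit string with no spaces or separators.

0100111100110100000001101001110

Place data at non-parity positions: p1 p2 0 p4 1 1 1 p8 0 0 1 1 0 1 0 p16 0 0 0 0 0 1 1 0 1 0 0 1 1 1 0
p1 (pos 1,3,5,7,9,11,13,15,17,19,21,23,25,27,29,31): XOR of data positions = 0⊕1⊕1⊕0⊕1⊕0⊕0⊕0⊕0⊕0⊕1⊕1⊕0⊕1⊕0 = 0
p2 (pos 2,3,6,7,10,11,14,15,18,19,22,23,26,27,30,31): XOR of data positions = 0⊕1⊕1⊕0⊕1⊕1⊕0⊕0⊕0⊕1⊕1⊕0⊕0⊕1⊕0 = 1
p4 (pos 4,5,6,7,12,13,14,15,20,21,22,23,28,29,30,31): XOR of data positions = 1⊕1⊕1⊕1⊕0⊕1⊕0⊕0⊕0⊕1⊕1⊕1⊕1⊕1⊕0 = 0
p8 (pos 8,9,10,11,12,13,14,15,24,25,26,27,28,29,30,31): XOR of data positions = 0⊕0⊕1⊕1⊕0⊕1⊕0⊕0⊕1⊕0⊕0⊕1⊕1⊕1⊕0 = 1
p16 (pos 16,17,18,19,20,21,22,23,24,25,26,27,28,29,30,31): XOR of data positions = 0⊕0⊕0⊕0⊕0⊕1⊕1⊕0⊕1⊕0⊕0⊕1⊕1⊕1⊕0 = 0
Codeword: 0100111100110100000001101001110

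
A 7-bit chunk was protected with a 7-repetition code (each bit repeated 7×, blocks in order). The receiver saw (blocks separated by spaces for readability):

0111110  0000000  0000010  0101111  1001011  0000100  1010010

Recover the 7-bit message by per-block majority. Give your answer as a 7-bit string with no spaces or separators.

Block 1 (0111110): 5 ones → 1
Block 2 (0000000): 0 ones → 0
Block 3 (0000010): 1 one → 0
Block 4 (0101111): 5 ones → 1
Block 5 (1001011): 4 ones → 1
Block 6 (0000100): 1 one → 0
Block 7 (1010010): 3 ones → 0

1001100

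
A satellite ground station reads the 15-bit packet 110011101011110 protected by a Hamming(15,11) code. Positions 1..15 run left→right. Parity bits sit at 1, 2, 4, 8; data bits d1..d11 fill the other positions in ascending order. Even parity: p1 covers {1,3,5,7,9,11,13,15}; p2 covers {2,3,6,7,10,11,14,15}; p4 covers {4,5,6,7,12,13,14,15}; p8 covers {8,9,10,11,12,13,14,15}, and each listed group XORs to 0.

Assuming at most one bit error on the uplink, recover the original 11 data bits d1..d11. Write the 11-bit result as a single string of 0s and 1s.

01111111110

s1 (pos 1,3,5,7,9,11,13,15): 1⊕0⊕1⊕1⊕1⊕1⊕1⊕0 = 0
s2 (pos 2,3,6,7,10,11,14,15): 1⊕0⊕1⊕1⊕0⊕1⊕1⊕0 = 1
s4 (pos 4,5,6,7,12,13,14,15): 0⊕1⊕1⊕1⊕1⊕1⊕1⊕0 = 0
s8 (pos 8,9,10,11,12,13,14,15): 0⊕1⊕0⊕1⊕1⊕1⊕1⊕0 = 1
Syndrome s8…s1 = 1010 → error at position 10.
Flip position 10: 110011101011110 → 110011101111110
Read data bits from positions 3,5,6,7,9,10,11,12,13,14,15: 01111111110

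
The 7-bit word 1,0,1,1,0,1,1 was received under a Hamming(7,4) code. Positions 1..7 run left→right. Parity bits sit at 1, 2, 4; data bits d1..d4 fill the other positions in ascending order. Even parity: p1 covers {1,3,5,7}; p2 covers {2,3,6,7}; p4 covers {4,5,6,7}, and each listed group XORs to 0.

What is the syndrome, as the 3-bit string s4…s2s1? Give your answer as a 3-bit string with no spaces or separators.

s1 (pos 1,3,5,7): 1⊕1⊕0⊕1 = 1
s2 (pos 2,3,6,7): 0⊕1⊕1⊕1 = 1
s4 (pos 4,5,6,7): 1⊕0⊕1⊕1 = 1
Syndrome s4…s1 = 111 → error at position 7.

111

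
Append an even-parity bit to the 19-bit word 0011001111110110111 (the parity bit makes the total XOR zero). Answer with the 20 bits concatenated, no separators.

XOR of the 19 data bits: 0⊕0⊕1⊕1⊕0⊕0⊕1⊕1⊕1⊕1⊕1⊕1⊕0⊕1⊕1⊕0⊕1⊕1⊕1 = 1
Parity bit = 1 (so all 20 bits XOR to 0).

00110011111101101111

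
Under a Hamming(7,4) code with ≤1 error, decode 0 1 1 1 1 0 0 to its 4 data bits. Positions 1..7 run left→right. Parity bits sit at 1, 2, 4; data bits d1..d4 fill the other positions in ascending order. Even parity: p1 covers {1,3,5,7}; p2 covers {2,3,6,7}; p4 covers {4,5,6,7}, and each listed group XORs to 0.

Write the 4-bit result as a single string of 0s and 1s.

1100

s1 (pos 1,3,5,7): 0⊕1⊕1⊕0 = 0
s2 (pos 2,3,6,7): 1⊕1⊕0⊕0 = 0
s4 (pos 4,5,6,7): 1⊕1⊕0⊕0 = 0
Syndrome s4…s1 = 000 → no error.
Read data bits from positions 3,5,6,7: 1100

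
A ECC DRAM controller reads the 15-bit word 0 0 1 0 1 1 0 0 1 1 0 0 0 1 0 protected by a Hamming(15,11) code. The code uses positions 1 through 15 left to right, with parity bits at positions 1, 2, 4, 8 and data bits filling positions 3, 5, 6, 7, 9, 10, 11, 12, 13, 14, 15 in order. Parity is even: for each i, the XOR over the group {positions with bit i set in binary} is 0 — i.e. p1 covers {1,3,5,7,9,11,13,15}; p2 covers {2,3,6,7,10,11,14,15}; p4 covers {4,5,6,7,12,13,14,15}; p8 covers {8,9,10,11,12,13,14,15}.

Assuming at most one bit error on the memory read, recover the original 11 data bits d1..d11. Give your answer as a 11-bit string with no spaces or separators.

s1 (pos 1,3,5,7,9,11,13,15): 0⊕1⊕1⊕0⊕1⊕0⊕0⊕0 = 1
s2 (pos 2,3,6,7,10,11,14,15): 0⊕1⊕1⊕0⊕1⊕0⊕1⊕0 = 0
s4 (pos 4,5,6,7,12,13,14,15): 0⊕1⊕1⊕0⊕0⊕0⊕1⊕0 = 1
s8 (pos 8,9,10,11,12,13,14,15): 0⊕1⊕1⊕0⊕0⊕0⊕1⊕0 = 1
Syndrome s8…s1 = 1101 → error at position 13.
Flip position 13: 001011001100010 → 001011001100110
Read data bits from positions 3,5,6,7,9,10,11,12,13,14,15: 11101100110

11101100110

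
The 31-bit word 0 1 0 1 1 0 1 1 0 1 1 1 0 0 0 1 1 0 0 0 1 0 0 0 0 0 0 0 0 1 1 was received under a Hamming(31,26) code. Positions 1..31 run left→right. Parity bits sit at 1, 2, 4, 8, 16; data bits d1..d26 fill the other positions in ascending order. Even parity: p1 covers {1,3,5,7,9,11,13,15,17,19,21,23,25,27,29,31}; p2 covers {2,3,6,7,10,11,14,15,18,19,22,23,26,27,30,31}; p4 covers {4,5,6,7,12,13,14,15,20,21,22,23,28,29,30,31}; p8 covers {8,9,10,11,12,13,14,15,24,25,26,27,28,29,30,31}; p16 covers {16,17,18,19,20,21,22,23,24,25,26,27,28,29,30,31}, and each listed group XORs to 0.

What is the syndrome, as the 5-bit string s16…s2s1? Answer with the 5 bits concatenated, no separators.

s1 (pos 1,3,5,7,9,11,13,15,17,19,21,23,25,27,29,31): 0⊕0⊕1⊕1⊕0⊕1⊕0⊕0⊕1⊕0⊕1⊕0⊕0⊕0⊕0⊕1 = 0
s2 (pos 2,3,6,7,10,11,14,15,18,19,22,23,26,27,30,31): 1⊕0⊕0⊕1⊕1⊕1⊕0⊕0⊕0⊕0⊕0⊕0⊕0⊕0⊕1⊕1 = 0
s4 (pos 4,5,6,7,12,13,14,15,20,21,22,23,28,29,30,31): 1⊕1⊕0⊕1⊕1⊕0⊕0⊕0⊕0⊕1⊕0⊕0⊕0⊕0⊕1⊕1 = 1
s8 (pos 8,9,10,11,12,13,14,15,24,25,26,27,28,29,30,31): 1⊕0⊕1⊕1⊕1⊕0⊕0⊕0⊕0⊕0⊕0⊕0⊕0⊕0⊕1⊕1 = 0
s16 (pos 16,17,18,19,20,21,22,23,24,25,26,27,28,29,30,31): 1⊕1⊕0⊕0⊕0⊕1⊕0⊕0⊕0⊕0⊕0⊕0⊕0⊕0⊕1⊕1 = 1
Syndrome s16…s1 = 10100 → error at position 20.

10100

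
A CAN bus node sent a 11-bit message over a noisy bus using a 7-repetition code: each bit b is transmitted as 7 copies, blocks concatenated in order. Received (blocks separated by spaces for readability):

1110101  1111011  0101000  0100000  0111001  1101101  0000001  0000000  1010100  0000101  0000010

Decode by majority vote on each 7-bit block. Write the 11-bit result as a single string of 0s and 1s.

Block 1 (1110101): 5 ones → 1
Block 2 (1111011): 6 ones → 1
Block 3 (0101000): 2 ones → 0
Block 4 (0100000): 1 one → 0
Block 5 (0111001): 4 ones → 1
Block 6 (1101101): 5 ones → 1
Block 7 (0000001): 1 one → 0
Block 8 (0000000): 0 ones → 0
Block 9 (1010100): 3 ones → 0
Block 10 (0000101): 2 ones → 0
Block 11 (0000010): 1 one → 0

11001100000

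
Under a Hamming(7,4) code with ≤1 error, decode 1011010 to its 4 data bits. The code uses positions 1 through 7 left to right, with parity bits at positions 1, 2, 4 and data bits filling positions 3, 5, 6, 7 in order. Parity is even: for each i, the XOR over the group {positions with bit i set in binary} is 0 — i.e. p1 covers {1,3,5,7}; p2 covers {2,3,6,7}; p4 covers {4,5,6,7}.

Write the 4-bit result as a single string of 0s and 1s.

1010

s1 (pos 1,3,5,7): 1⊕1⊕0⊕0 = 0
s2 (pos 2,3,6,7): 0⊕1⊕1⊕0 = 0
s4 (pos 4,5,6,7): 1⊕0⊕1⊕0 = 0
Syndrome s4…s1 = 000 → no error.
Read data bits from positions 3,5,6,7: 1010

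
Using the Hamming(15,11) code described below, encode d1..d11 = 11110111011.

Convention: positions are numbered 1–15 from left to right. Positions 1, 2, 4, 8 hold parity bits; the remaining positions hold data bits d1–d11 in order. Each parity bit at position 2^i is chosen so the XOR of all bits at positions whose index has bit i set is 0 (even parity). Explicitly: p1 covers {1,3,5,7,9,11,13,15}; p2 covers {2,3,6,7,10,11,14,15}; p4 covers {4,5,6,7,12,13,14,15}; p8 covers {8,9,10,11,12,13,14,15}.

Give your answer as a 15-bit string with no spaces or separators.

111011110111011

Place data at non-parity positions: p1 p2 1 p4 1 1 1 p8 0 1 1 1 0 1 1
p1 (pos 1,3,5,7,9,11,13,15): XOR of data positions = 1⊕1⊕1⊕0⊕1⊕0⊕1 = 1
p2 (pos 2,3,6,7,10,11,14,15): XOR of data positions = 1⊕1⊕1⊕1⊕1⊕1⊕1 = 1
p4 (pos 4,5,6,7,12,13,14,15): XOR of data positions = 1⊕1⊕1⊕1⊕0⊕1⊕1 = 0
p8 (pos 8,9,10,11,12,13,14,15): XOR of data positions = 0⊕1⊕1⊕1⊕0⊕1⊕1 = 1
Codeword: 111011110111011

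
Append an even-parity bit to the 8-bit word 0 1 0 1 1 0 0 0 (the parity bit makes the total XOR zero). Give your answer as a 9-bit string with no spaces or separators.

XOR of the 8 data bits: 0⊕1⊕0⊕1⊕1⊕0⊕0⊕0 = 1
Parity bit = 1 (so all 9 bits XOR to 0).

010110001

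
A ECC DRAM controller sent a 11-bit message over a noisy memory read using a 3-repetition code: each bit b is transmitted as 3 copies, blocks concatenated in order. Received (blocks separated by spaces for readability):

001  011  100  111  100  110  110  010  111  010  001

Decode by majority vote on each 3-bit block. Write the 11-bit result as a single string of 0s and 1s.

Block 1 (001): 1 one → 0
Block 2 (011): 2 ones → 1
Block 3 (100): 1 one → 0
Block 4 (111): 3 ones → 1
Block 5 (100): 1 one → 0
Block 6 (110): 2 ones → 1
Block 7 (110): 2 ones → 1
Block 8 (010): 1 one → 0
Block 9 (111): 3 ones → 1
Block 10 (010): 1 one → 0
Block 11 (001): 1 one → 0

01010110100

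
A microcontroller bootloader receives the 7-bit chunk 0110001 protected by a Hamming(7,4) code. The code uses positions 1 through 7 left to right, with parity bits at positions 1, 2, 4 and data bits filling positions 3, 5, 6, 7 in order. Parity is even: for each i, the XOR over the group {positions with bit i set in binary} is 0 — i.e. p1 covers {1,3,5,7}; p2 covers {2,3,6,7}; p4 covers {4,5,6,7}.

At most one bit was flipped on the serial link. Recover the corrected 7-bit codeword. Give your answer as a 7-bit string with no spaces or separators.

s1 (pos 1,3,5,7): 0⊕1⊕0⊕1 = 0
s2 (pos 2,3,6,7): 1⊕1⊕0⊕1 = 1
s4 (pos 4,5,6,7): 0⊕0⊕0⊕1 = 1
Syndrome s4…s1 = 110 → error at position 6.
Flip position 6: 0110001 → 0110011

0110011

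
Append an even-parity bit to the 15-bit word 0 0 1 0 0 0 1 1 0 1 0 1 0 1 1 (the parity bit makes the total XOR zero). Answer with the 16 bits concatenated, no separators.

0010001101010111

XOR of the 15 data bits: 0⊕0⊕1⊕0⊕0⊕0⊕1⊕1⊕0⊕1⊕0⊕1⊕0⊕1⊕1 = 1
Parity bit = 1 (so all 16 bits XOR to 0).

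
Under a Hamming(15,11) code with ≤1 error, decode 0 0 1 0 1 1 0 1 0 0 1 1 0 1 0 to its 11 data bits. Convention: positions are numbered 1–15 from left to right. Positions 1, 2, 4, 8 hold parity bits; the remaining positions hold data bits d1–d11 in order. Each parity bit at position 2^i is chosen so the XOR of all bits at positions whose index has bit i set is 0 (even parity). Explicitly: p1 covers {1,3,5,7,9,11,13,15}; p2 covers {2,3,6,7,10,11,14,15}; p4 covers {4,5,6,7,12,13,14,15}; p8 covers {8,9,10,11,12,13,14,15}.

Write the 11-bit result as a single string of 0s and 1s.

s1 (pos 1,3,5,7,9,11,13,15): 0⊕1⊕1⊕0⊕0⊕1⊕0⊕0 = 1
s2 (pos 2,3,6,7,10,11,14,15): 0⊕1⊕1⊕0⊕0⊕1⊕1⊕0 = 0
s4 (pos 4,5,6,7,12,13,14,15): 0⊕1⊕1⊕0⊕1⊕0⊕1⊕0 = 0
s8 (pos 8,9,10,11,12,13,14,15): 1⊕0⊕0⊕1⊕1⊕0⊕1⊕0 = 0
Syndrome s8…s1 = 0001 → error at position 1.
Flip position 1: 001011010011010 → 101011010011010
Read data bits from positions 3,5,6,7,9,10,11,12,13,14,15: 11100011010

11100011010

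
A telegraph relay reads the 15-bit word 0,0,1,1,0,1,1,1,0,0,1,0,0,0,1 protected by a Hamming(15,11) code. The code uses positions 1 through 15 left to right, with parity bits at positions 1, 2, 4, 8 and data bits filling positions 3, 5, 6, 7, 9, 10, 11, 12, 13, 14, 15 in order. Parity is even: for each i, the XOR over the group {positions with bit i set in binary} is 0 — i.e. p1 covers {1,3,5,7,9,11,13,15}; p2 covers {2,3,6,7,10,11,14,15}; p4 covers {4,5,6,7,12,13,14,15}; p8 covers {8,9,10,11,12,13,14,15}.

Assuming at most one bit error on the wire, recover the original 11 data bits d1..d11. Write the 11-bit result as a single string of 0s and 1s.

10110110001

s1 (pos 1,3,5,7,9,11,13,15): 0⊕1⊕0⊕1⊕0⊕1⊕0⊕1 = 0
s2 (pos 2,3,6,7,10,11,14,15): 0⊕1⊕1⊕1⊕0⊕1⊕0⊕1 = 1
s4 (pos 4,5,6,7,12,13,14,15): 1⊕0⊕1⊕1⊕0⊕0⊕0⊕1 = 0
s8 (pos 8,9,10,11,12,13,14,15): 1⊕0⊕0⊕1⊕0⊕0⊕0⊕1 = 1
Syndrome s8…s1 = 1010 → error at position 10.
Flip position 10: 001101110010001 → 001101110110001
Read data bits from positions 3,5,6,7,9,10,11,12,13,14,15: 10110110001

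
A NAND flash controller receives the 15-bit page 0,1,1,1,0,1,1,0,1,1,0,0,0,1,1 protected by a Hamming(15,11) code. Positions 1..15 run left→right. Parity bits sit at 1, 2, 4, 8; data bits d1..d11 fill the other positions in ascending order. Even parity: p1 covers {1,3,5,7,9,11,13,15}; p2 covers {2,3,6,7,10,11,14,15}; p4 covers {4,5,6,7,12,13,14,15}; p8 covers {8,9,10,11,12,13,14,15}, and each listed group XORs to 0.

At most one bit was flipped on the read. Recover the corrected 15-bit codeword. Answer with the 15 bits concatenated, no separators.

011100101100011

s1 (pos 1,3,5,7,9,11,13,15): 0⊕1⊕0⊕1⊕1⊕0⊕0⊕1 = 0
s2 (pos 2,3,6,7,10,11,14,15): 1⊕1⊕1⊕1⊕1⊕0⊕1⊕1 = 1
s4 (pos 4,5,6,7,12,13,14,15): 1⊕0⊕1⊕1⊕0⊕0⊕1⊕1 = 1
s8 (pos 8,9,10,11,12,13,14,15): 0⊕1⊕1⊕0⊕0⊕0⊕1⊕1 = 0
Syndrome s8…s1 = 0110 → error at position 6.
Flip position 6: 011101101100011 → 011100101100011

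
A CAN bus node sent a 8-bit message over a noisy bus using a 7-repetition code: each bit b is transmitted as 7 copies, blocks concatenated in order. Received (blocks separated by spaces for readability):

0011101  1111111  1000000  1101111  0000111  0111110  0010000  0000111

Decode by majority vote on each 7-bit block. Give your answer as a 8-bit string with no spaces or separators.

Block 1 (0011101): 4 ones → 1
Block 2 (1111111): 7 ones → 1
Block 3 (1000000): 1 one → 0
Block 4 (1101111): 6 ones → 1
Block 5 (0000111): 3 ones → 0
Block 6 (0111110): 5 ones → 1
Block 7 (0010000): 1 one → 0
Block 8 (0000111): 3 ones → 0

11010100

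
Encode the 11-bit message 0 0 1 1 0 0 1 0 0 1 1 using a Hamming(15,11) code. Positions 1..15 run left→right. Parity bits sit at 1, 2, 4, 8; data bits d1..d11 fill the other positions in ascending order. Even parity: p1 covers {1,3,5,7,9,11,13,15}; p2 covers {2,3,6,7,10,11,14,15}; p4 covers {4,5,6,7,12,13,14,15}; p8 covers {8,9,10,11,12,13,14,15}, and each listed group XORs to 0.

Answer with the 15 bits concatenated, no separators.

110001110010011

Place data at non-parity positions: p1 p2 0 p4 0 1 1 p8 0 0 1 0 0 1 1
p1 (pos 1,3,5,7,9,11,13,15): XOR of data positions = 0⊕0⊕1⊕0⊕1⊕0⊕1 = 1
p2 (pos 2,3,6,7,10,11,14,15): XOR of data positions = 0⊕1⊕1⊕0⊕1⊕1⊕1 = 1
p4 (pos 4,5,6,7,12,13,14,15): XOR of data positions = 0⊕1⊕1⊕0⊕0⊕1⊕1 = 0
p8 (pos 8,9,10,11,12,13,14,15): XOR of data positions = 0⊕0⊕1⊕0⊕0⊕1⊕1 = 1
Codeword: 110001110010011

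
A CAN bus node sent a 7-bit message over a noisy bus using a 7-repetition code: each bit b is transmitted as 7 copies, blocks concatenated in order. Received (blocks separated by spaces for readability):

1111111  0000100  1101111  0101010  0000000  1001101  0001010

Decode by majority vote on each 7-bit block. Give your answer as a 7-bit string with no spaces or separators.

Block 1 (1111111): 7 ones → 1
Block 2 (0000100): 1 one → 0
Block 3 (1101111): 6 ones → 1
Block 4 (0101010): 3 ones → 0
Block 5 (0000000): 0 ones → 0
Block 6 (1001101): 4 ones → 1
Block 7 (0001010): 2 ones → 0

1010010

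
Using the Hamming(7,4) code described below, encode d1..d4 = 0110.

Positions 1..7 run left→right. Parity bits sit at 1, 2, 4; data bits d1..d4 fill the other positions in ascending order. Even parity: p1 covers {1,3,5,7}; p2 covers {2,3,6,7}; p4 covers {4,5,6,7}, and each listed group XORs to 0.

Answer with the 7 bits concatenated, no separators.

Place data at non-parity positions: p1 p2 0 p4 1 1 0
p1 (pos 1,3,5,7): XOR of data positions = 0⊕1⊕0 = 1
p2 (pos 2,3,6,7): XOR of data positions = 0⊕1⊕0 = 1
p4 (pos 4,5,6,7): XOR of data positions = 1⊕1⊕0 = 0
Codeword: 1100110

1100110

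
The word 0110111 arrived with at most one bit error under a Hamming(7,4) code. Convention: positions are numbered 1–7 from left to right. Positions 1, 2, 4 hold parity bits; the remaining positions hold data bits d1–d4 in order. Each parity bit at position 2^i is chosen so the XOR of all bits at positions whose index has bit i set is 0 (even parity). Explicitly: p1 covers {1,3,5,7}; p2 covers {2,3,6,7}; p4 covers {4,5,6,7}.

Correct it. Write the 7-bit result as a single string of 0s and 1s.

0110011

s1 (pos 1,3,5,7): 0⊕1⊕1⊕1 = 1
s2 (pos 2,3,6,7): 1⊕1⊕1⊕1 = 0
s4 (pos 4,5,6,7): 0⊕1⊕1⊕1 = 1
Syndrome s4…s1 = 101 → error at position 5.
Flip position 5: 0110111 → 0110011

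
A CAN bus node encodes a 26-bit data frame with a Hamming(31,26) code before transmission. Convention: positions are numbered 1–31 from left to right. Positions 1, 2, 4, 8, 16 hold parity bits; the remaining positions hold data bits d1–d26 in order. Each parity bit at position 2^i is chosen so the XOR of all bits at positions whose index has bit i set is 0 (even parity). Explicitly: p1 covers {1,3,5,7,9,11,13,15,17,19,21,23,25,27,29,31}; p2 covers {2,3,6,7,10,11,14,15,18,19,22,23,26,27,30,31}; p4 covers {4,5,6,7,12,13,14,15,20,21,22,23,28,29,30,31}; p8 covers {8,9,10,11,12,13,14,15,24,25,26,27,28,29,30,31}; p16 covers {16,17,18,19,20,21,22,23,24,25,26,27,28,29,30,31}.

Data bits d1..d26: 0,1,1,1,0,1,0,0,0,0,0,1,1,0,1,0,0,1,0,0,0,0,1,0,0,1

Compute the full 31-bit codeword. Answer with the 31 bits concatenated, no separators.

Place data at non-parity positions: p1 p2 0 p4 1 1 1 p8 0 1 0 0 0 0 0 p16 1 1 0 1 0 0 1 0 0 0 0 1 0 0 1
p1 (pos 1,3,5,7,9,11,13,15,17,19,21,23,25,27,29,31): XOR of data positions = 0⊕1⊕1⊕0⊕0⊕0⊕0⊕1⊕0⊕0⊕1⊕0⊕0⊕0⊕1 = 1
p2 (pos 2,3,6,7,10,11,14,15,18,19,22,23,26,27,30,31): XOR of data positions = 0⊕1⊕1⊕1⊕0⊕0⊕0⊕1⊕0⊕0⊕1⊕0⊕0⊕0⊕1 = 0
p4 (pos 4,5,6,7,12,13,14,15,20,21,22,23,28,29,30,31): XOR of data positions = 1⊕1⊕1⊕0⊕0⊕0⊕0⊕1⊕0⊕0⊕1⊕1⊕0⊕0⊕1 = 1
p8 (pos 8,9,10,11,12,13,14,15,24,25,26,27,28,29,30,31): XOR of data positions = 0⊕1⊕0⊕0⊕0⊕0⊕0⊕0⊕0⊕0⊕0⊕1⊕0⊕0⊕1 = 1
p16 (pos 16,17,18,19,20,21,22,23,24,25,26,27,28,29,30,31): XOR of data positions = 1⊕1⊕0⊕1⊕0⊕0⊕1⊕0⊕0⊕0⊕0⊕1⊕0⊕0⊕1 = 0
Codeword: 1001111101000000110100100001001

1001111101000000110100100001001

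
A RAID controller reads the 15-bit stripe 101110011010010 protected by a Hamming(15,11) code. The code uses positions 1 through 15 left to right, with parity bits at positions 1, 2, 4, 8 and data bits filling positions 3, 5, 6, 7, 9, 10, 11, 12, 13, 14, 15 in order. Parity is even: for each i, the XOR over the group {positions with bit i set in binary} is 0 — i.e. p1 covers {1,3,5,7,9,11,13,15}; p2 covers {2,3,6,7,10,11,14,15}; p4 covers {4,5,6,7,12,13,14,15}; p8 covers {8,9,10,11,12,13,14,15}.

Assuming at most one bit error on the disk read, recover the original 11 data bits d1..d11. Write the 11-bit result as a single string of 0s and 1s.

11011010010

s1 (pos 1,3,5,7,9,11,13,15): 1⊕1⊕1⊕0⊕1⊕1⊕0⊕0 = 1
s2 (pos 2,3,6,7,10,11,14,15): 0⊕1⊕0⊕0⊕0⊕1⊕1⊕0 = 1
s4 (pos 4,5,6,7,12,13,14,15): 1⊕1⊕0⊕0⊕0⊕0⊕1⊕0 = 1
s8 (pos 8,9,10,11,12,13,14,15): 1⊕1⊕0⊕1⊕0⊕0⊕1⊕0 = 0
Syndrome s8…s1 = 0111 → error at position 7.
Flip position 7: 101110011010010 → 101110111010010
Read data bits from positions 3,5,6,7,9,10,11,12,13,14,15: 11011010010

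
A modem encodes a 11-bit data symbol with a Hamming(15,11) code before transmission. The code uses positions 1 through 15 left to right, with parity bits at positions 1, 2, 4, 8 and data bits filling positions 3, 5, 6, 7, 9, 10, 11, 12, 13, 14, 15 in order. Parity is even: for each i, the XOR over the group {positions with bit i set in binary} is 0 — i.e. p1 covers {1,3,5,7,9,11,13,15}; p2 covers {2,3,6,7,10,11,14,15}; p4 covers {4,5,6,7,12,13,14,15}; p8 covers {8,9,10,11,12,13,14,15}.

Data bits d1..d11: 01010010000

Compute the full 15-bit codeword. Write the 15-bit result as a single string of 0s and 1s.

100010110010000

Place data at non-parity positions: p1 p2 0 p4 1 0 1 p8 0 0 1 0 0 0 0
p1 (pos 1,3,5,7,9,11,13,15): XOR of data positions = 0⊕1⊕1⊕0⊕1⊕0⊕0 = 1
p2 (pos 2,3,6,7,10,11,14,15): XOR of data positions = 0⊕0⊕1⊕0⊕1⊕0⊕0 = 0
p4 (pos 4,5,6,7,12,13,14,15): XOR of data positions = 1⊕0⊕1⊕0⊕0⊕0⊕0 = 0
p8 (pos 8,9,10,11,12,13,14,15): XOR of data positions = 0⊕0⊕1⊕0⊕0⊕0⊕0 = 1
Codeword: 100010110010000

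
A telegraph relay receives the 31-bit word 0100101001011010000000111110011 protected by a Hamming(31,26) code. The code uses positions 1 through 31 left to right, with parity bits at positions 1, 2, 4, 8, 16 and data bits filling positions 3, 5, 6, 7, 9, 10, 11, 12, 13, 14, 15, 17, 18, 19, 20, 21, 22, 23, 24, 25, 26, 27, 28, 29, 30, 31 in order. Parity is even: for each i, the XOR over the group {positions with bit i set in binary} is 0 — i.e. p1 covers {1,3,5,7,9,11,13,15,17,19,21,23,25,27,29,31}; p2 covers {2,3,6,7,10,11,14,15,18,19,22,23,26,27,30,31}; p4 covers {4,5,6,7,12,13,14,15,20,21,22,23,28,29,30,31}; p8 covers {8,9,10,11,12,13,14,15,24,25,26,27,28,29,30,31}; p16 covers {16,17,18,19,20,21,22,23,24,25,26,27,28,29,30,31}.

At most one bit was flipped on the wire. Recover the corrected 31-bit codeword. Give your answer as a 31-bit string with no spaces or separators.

0100101001011010010000111110011

s1 (pos 1,3,5,7,9,11,13,15,17,19,21,23,25,27,29,31): 0⊕0⊕1⊕1⊕0⊕0⊕1⊕1⊕0⊕0⊕0⊕1⊕1⊕1⊕0⊕1 = 0
s2 (pos 2,3,6,7,10,11,14,15,18,19,22,23,26,27,30,31): 1⊕0⊕0⊕1⊕1⊕0⊕0⊕1⊕0⊕0⊕0⊕1⊕1⊕1⊕1⊕1 = 1
s4 (pos 4,5,6,7,12,13,14,15,20,21,22,23,28,29,30,31): 0⊕1⊕0⊕1⊕1⊕1⊕0⊕1⊕0⊕0⊕0⊕1⊕0⊕0⊕1⊕1 = 0
s8 (pos 8,9,10,11,12,13,14,15,24,25,26,27,28,29,30,31): 0⊕0⊕1⊕0⊕1⊕1⊕0⊕1⊕1⊕1⊕1⊕1⊕0⊕0⊕1⊕1 = 0
s16 (pos 16,17,18,19,20,21,22,23,24,25,26,27,28,29,30,31): 0⊕0⊕0⊕0⊕0⊕0⊕0⊕1⊕1⊕1⊕1⊕1⊕0⊕0⊕1⊕1 = 1
Syndrome s16…s1 = 10010 → error at position 18.
Flip position 18: 0100101001011010000000111110011 → 0100101001011010010000111110011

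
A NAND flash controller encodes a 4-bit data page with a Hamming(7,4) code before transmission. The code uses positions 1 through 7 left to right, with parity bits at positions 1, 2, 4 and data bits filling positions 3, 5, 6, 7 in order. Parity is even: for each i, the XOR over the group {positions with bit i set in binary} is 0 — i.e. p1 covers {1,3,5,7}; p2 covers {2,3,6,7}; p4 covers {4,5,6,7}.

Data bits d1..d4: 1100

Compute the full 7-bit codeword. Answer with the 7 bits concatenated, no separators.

Place data at non-parity positions: p1 p2 1 p4 1 0 0
p1 (pos 1,3,5,7): XOR of data positions = 1⊕1⊕0 = 0
p2 (pos 2,3,6,7): XOR of data positions = 1⊕0⊕0 = 1
p4 (pos 4,5,6,7): XOR of data positions = 1⊕0⊕0 = 1
Codeword: 0111100

0111100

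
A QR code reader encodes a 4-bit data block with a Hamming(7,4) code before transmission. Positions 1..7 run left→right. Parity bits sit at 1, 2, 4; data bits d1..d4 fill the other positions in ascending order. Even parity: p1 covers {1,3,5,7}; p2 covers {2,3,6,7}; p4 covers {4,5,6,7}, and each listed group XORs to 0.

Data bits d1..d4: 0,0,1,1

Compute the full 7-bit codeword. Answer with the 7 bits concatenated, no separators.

Place data at non-parity positions: p1 p2 0 p4 0 1 1
p1 (pos 1,3,5,7): XOR of data positions = 0⊕0⊕1 = 1
p2 (pos 2,3,6,7): XOR of data positions = 0⊕1⊕1 = 0
p4 (pos 4,5,6,7): XOR of data positions = 0⊕1⊕1 = 0
Codeword: 1000011

1000011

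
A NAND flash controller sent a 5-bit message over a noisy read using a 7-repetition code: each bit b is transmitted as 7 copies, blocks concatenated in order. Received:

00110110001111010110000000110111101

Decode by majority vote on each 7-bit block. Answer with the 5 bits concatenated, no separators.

Block 1 (0011011): 4 ones → 1
Block 2 (0001111): 4 ones → 1
Block 3 (0101100): 3 ones → 0
Block 4 (0000011): 2 ones → 0
Block 5 (0111101): 5 ones → 1

11001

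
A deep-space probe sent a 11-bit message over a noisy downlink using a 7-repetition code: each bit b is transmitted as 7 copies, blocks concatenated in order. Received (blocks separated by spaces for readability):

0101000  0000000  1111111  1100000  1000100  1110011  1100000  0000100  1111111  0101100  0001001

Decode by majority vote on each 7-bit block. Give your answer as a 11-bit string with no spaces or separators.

Block 1 (0101000): 2 ones → 0
Block 2 (0000000): 0 ones → 0
Block 3 (1111111): 7 ones → 1
Block 4 (1100000): 2 ones → 0
Block 5 (1000100): 2 ones → 0
Block 6 (1110011): 5 ones → 1
Block 7 (1100000): 2 ones → 0
Block 8 (0000100): 1 one → 0
Block 9 (1111111): 7 ones → 1
Block 10 (0101100): 3 ones → 0
Block 11 (0001001): 2 ones → 0

00100100100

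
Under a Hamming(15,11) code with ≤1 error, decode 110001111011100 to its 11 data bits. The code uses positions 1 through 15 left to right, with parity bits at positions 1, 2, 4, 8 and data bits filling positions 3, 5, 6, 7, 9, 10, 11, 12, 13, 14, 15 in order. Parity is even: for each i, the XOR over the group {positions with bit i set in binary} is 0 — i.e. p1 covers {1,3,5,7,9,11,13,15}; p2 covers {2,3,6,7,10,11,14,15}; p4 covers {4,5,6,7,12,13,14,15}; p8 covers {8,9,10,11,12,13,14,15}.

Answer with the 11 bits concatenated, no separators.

00110011100

s1 (pos 1,3,5,7,9,11,13,15): 1⊕0⊕0⊕1⊕1⊕1⊕1⊕0 = 1
s2 (pos 2,3,6,7,10,11,14,15): 1⊕0⊕1⊕1⊕0⊕1⊕0⊕0 = 0
s4 (pos 4,5,6,7,12,13,14,15): 0⊕0⊕1⊕1⊕1⊕1⊕0⊕0 = 0
s8 (pos 8,9,10,11,12,13,14,15): 1⊕1⊕0⊕1⊕1⊕1⊕0⊕0 = 1
Syndrome s8…s1 = 1001 → error at position 9.
Flip position 9: 110001111011100 → 110001110011100
Read data bits from positions 3,5,6,7,9,10,11,12,13,14,15: 00110011100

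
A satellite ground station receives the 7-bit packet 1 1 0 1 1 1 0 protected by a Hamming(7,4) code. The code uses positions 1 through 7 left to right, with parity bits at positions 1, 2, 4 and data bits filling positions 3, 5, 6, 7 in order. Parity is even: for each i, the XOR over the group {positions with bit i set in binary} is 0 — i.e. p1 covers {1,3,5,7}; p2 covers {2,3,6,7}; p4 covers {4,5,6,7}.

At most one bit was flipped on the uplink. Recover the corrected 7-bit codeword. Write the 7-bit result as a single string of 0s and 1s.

s1 (pos 1,3,5,7): 1⊕0⊕1⊕0 = 0
s2 (pos 2,3,6,7): 1⊕0⊕1⊕0 = 0
s4 (pos 4,5,6,7): 1⊕1⊕1⊕0 = 1
Syndrome s4…s1 = 100 → error at position 4.
Flip position 4: 1101110 → 1100110

1100110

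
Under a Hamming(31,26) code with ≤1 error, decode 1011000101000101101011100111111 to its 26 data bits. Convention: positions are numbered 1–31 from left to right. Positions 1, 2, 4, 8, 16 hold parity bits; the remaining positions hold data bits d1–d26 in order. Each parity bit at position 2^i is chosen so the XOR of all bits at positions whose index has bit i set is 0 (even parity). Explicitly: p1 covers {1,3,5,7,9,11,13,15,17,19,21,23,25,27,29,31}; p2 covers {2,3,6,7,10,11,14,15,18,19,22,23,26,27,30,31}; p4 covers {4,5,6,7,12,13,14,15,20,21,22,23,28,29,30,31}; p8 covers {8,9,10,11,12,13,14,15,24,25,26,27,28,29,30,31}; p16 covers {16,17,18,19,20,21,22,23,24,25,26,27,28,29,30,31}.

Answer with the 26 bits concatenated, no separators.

10000100110101011100111111

s1 (pos 1,3,5,7,9,11,13,15,17,19,21,23,25,27,29,31): 1⊕1⊕0⊕0⊕0⊕0⊕0⊕0⊕1⊕1⊕1⊕1⊕0⊕1⊕1⊕1 = 1
s2 (pos 2,3,6,7,10,11,14,15,18,19,22,23,26,27,30,31): 0⊕1⊕0⊕0⊕1⊕0⊕1⊕0⊕0⊕1⊕1⊕1⊕1⊕1⊕1⊕1 = 0
s4 (pos 4,5,6,7,12,13,14,15,20,21,22,23,28,29,30,31): 1⊕0⊕0⊕0⊕0⊕0⊕1⊕0⊕0⊕1⊕1⊕1⊕1⊕1⊕1⊕1 = 1
s8 (pos 8,9,10,11,12,13,14,15,24,25,26,27,28,29,30,31): 1⊕0⊕1⊕0⊕0⊕0⊕1⊕0⊕0⊕0⊕1⊕1⊕1⊕1⊕1⊕1 = 1
s16 (pos 16,17,18,19,20,21,22,23,24,25,26,27,28,29,30,31): 1⊕1⊕0⊕1⊕0⊕1⊕1⊕1⊕0⊕0⊕1⊕1⊕1⊕1⊕1⊕1 = 0
Syndrome s16…s1 = 01101 → error at position 13.
Flip position 13: 1011000101000101101011100111111 → 1011000101001101101011100111111
Read data bits from positions 3,5,6,7,9,10,11,12,13,14,15,17,18,19,20,21,22,23,24,25,26,27,28,29,30,31: 10000100110101011100111111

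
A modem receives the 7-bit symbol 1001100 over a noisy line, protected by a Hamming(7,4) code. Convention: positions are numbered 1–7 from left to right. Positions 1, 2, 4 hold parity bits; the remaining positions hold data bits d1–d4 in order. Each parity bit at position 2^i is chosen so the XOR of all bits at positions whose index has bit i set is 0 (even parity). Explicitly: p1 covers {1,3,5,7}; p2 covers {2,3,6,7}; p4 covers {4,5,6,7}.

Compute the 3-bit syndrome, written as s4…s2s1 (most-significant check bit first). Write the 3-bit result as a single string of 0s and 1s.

s1 (pos 1,3,5,7): 1⊕0⊕1⊕0 = 0
s2 (pos 2,3,6,7): 0⊕0⊕0⊕0 = 0
s4 (pos 4,5,6,7): 1⊕1⊕0⊕0 = 0
Syndrome s4…s1 = 000 → no error.

000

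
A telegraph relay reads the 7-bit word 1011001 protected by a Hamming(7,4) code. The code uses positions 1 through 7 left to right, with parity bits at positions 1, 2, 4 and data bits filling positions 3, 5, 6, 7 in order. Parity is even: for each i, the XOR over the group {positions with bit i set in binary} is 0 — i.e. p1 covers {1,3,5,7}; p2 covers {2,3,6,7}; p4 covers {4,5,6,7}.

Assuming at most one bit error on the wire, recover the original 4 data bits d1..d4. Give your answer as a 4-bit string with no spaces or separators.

1001

s1 (pos 1,3,5,7): 1⊕1⊕0⊕1 = 1
s2 (pos 2,3,6,7): 0⊕1⊕0⊕1 = 0
s4 (pos 4,5,6,7): 1⊕0⊕0⊕1 = 0
Syndrome s4…s1 = 001 → error at position 1.
Flip position 1: 1011001 → 0011001
Read data bits from positions 3,5,6,7: 1001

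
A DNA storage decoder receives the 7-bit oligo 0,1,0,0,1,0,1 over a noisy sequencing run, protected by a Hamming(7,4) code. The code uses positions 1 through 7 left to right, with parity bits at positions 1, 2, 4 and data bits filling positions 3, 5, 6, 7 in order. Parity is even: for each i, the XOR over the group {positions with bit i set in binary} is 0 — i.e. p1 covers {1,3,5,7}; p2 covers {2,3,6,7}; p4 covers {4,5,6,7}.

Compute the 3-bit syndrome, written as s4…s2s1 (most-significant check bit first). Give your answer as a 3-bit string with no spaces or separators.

s1 (pos 1,3,5,7): 0⊕0⊕1⊕1 = 0
s2 (pos 2,3,6,7): 1⊕0⊕0⊕1 = 0
s4 (pos 4,5,6,7): 0⊕1⊕0⊕1 = 0
Syndrome s4…s1 = 000 → no error.

000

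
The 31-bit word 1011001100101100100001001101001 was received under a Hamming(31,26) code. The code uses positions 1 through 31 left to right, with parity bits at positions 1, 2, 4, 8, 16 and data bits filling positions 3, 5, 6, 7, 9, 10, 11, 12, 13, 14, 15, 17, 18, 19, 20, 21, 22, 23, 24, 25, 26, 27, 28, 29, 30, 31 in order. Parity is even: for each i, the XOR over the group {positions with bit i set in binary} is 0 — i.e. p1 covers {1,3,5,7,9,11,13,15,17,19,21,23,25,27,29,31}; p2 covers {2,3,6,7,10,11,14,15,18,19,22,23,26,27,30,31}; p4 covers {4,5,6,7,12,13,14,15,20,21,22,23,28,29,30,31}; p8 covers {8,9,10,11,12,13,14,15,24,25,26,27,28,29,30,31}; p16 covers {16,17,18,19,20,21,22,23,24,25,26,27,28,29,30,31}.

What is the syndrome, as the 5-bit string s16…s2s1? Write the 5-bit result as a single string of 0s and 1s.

s1 (pos 1,3,5,7,9,11,13,15,17,19,21,23,25,27,29,31): 1⊕1⊕0⊕1⊕0⊕1⊕1⊕0⊕1⊕0⊕0⊕0⊕1⊕0⊕0⊕1 = 0
s2 (pos 2,3,6,7,10,11,14,15,18,19,22,23,26,27,30,31): 0⊕1⊕0⊕1⊕0⊕1⊕1⊕0⊕0⊕0⊕1⊕0⊕1⊕0⊕0⊕1 = 1
s4 (pos 4,5,6,7,12,13,14,15,20,21,22,23,28,29,30,31): 1⊕0⊕0⊕1⊕0⊕1⊕1⊕0⊕0⊕0⊕1⊕0⊕1⊕0⊕0⊕1 = 1
s8 (pos 8,9,10,11,12,13,14,15,24,25,26,27,28,29,30,31): 1⊕0⊕0⊕1⊕0⊕1⊕1⊕0⊕0⊕1⊕1⊕0⊕1⊕0⊕0⊕1 = 0
s16 (pos 16,17,18,19,20,21,22,23,24,25,26,27,28,29,30,31): 0⊕1⊕0⊕0⊕0⊕0⊕1⊕0⊕0⊕1⊕1⊕0⊕1⊕0⊕0⊕1 = 0
Syndrome s16…s1 = 00110 → error at position 6.

00110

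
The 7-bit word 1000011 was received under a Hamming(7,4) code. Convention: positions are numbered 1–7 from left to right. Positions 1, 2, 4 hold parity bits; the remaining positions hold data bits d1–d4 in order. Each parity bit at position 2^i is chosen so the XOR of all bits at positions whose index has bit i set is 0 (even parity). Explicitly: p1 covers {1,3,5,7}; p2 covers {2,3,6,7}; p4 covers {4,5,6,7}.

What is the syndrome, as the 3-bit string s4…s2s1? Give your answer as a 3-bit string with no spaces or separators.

s1 (pos 1,3,5,7): 1⊕0⊕0⊕1 = 0
s2 (pos 2,3,6,7): 0⊕0⊕1⊕1 = 0
s4 (pos 4,5,6,7): 0⊕0⊕1⊕1 = 0
Syndrome s4…s1 = 000 → no error.

000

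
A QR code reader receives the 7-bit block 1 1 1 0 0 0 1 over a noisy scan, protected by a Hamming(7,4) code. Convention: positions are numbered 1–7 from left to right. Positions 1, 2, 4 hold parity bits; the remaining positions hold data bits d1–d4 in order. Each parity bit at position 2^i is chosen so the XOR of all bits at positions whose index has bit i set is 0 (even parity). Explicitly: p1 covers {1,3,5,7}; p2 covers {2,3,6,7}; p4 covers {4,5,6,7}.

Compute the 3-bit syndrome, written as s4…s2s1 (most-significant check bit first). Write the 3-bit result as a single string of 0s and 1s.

s1 (pos 1,3,5,7): 1⊕1⊕0⊕1 = 1
s2 (pos 2,3,6,7): 1⊕1⊕0⊕1 = 1
s4 (pos 4,5,6,7): 0⊕0⊕0⊕1 = 1
Syndrome s4…s1 = 111 → error at position 7.

111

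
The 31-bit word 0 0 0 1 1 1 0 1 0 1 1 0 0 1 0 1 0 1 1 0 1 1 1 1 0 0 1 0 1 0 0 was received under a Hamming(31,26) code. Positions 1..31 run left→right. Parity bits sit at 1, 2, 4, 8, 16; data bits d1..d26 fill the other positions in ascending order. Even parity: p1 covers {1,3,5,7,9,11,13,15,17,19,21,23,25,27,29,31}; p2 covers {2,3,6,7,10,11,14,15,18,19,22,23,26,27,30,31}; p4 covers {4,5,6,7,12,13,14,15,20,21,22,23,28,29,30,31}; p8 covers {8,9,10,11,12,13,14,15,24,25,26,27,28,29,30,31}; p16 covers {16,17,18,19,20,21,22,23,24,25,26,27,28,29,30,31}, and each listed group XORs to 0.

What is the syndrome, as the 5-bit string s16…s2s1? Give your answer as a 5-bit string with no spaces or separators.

s1 (pos 1,3,5,7,9,11,13,15,17,19,21,23,25,27,29,31): 0⊕0⊕1⊕0⊕0⊕1⊕0⊕0⊕0⊕1⊕1⊕1⊕0⊕1⊕1⊕0 = 1
s2 (pos 2,3,6,7,10,11,14,15,18,19,22,23,26,27,30,31): 0⊕0⊕1⊕0⊕1⊕1⊕1⊕0⊕1⊕1⊕1⊕1⊕0⊕1⊕0⊕0 = 1
s4 (pos 4,5,6,7,12,13,14,15,20,21,22,23,28,29,30,31): 1⊕1⊕1⊕0⊕0⊕0⊕1⊕0⊕0⊕1⊕1⊕1⊕0⊕1⊕0⊕0 = 0
s8 (pos 8,9,10,11,12,13,14,15,24,25,26,27,28,29,30,31): 1⊕0⊕1⊕1⊕0⊕0⊕1⊕0⊕1⊕0⊕0⊕1⊕0⊕1⊕0⊕0 = 1
s16 (pos 16,17,18,19,20,21,22,23,24,25,26,27,28,29,30,31): 1⊕0⊕1⊕1⊕0⊕1⊕1⊕1⊕1⊕0⊕0⊕1⊕0⊕1⊕0⊕0 = 1
Syndrome s16…s1 = 11011 → error at position 27.

11011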